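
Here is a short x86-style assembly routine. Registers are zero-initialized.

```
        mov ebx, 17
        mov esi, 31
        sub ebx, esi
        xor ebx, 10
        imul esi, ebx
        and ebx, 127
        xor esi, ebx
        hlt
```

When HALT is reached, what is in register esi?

mov ebx, 17 → ebx=17
mov esi, 31 → esi=31
sub ebx, esi → ebx=17-31=-14
xor ebx, 10 → ebx=(-14)^10=-8
imul esi, ebx → esi=31*(-8)=-248
and ebx, 127 → ebx=(-8)&127=120
xor esi, ebx → esi=(-248)^120=-144
halt.

-144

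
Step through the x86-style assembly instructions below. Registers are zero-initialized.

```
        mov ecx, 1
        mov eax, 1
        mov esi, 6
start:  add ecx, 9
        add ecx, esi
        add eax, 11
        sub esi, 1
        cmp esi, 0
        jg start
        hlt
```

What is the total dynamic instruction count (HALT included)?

40

mov ecx, 1 → ecx=1
mov eax, 1 → eax=1
mov esi, 6 → esi=6
add ecx, 9 → ecx=1+9=10
add ecx, esi → ecx=10+6=16
add eax, 11 → eax=1+11=12
sub esi, 1 → esi=6-1=5
cmp esi, 0  (cmp 5,0)
jg start: taken
add ecx, 9 → ecx=16+9=25
add ecx, esi → ecx=25+5=30
add eax, 11 → eax=12+11=23
sub esi, 1 → esi=5-1=4
cmp esi, 0  (cmp 4,0)
jg start: taken
add ecx, 9 → ecx=30+9=39
add ecx, esi → ecx=39+4=43
add eax, 11 → eax=23+11=34
sub esi, 1 → esi=4-1=3
cmp esi, 0  (cmp 3,0)
jg start: taken
add ecx, 9 → ecx=43+9=52
add ecx, esi → ecx=52+3=55
add eax, 11 → eax=34+11=45
sub esi, 1 → esi=3-1=2
cmp esi, 0  (cmp 2,0)
jg start: taken
add ecx, 9 → ecx=55+9=64
add ecx, esi → ecx=64+2=66
add eax, 11 → eax=45+11=56
sub esi, 1 → esi=2-1=1
cmp esi, 0  (cmp 1,0)
jg start: taken
add ecx, 9 → ecx=66+9=75
add ecx, esi → ecx=75+1=76
add eax, 11 → eax=56+11=67
sub esi, 1 → esi=1-1=0
cmp esi, 0  (cmp 0,0)
jg start: not taken
halt.
Total executed instructions: 40.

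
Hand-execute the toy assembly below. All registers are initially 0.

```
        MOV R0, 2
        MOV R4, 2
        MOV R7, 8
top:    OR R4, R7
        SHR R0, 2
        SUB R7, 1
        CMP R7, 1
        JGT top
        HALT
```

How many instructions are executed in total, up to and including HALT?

39

MOV R0, 2 → R0=2
MOV R4, 2 → R4=2
MOV R7, 8 → R7=8
OR R4, R7 → R4=2|8=10
SHR R0, 2 → R0=2>>2=0
SUB R7, 1 → R7=8-1=7
CMP R7, 1  (cmp 7,1)
JGT top: taken
OR R4, R7 → R4=10|7=15
SHR R0, 2 → R0=0>>2=0
SUB R7, 1 → R7=7-1=6
CMP R7, 1  (cmp 6,1)
JGT top: taken
OR R4, R7 → R4=15|6=15
SHR R0, 2 → R0=0>>2=0
SUB R7, 1 → R7=6-1=5
CMP R7, 1  (cmp 5,1)
JGT top: taken
OR R4, R7 → R4=15|5=15
SHR R0, 2 → R0=0>>2=0
SUB R7, 1 → R7=5-1=4
CMP R7, 1  (cmp 4,1)
JGT top: taken
OR R4, R7 → R4=15|4=15
SHR R0, 2 → R0=0>>2=0
SUB R7, 1 → R7=4-1=3
CMP R7, 1  (cmp 3,1)
JGT top: taken
OR R4, R7 → R4=15|3=15
SHR R0, 2 → R0=0>>2=0
SUB R7, 1 → R7=3-1=2
CMP R7, 1  (cmp 2,1)
JGT top: taken
OR R4, R7 → R4=15|2=15
SHR R0, 2 → R0=0>>2=0
SUB R7, 1 → R7=2-1=1
CMP R7, 1  (cmp 1,1)
JGT top: not taken
halt.
Total executed instructions: 39.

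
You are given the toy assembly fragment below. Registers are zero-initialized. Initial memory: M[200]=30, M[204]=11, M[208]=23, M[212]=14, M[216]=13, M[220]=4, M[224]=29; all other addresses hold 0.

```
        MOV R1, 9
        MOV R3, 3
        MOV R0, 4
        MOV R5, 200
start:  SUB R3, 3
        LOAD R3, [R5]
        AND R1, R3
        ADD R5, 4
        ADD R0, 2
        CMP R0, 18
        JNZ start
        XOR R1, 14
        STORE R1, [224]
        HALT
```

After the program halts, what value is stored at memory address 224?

14

MOV R1, 9 → R1=9
MOV R3, 3 → R3=3
MOV R0, 4 → R0=4
MOV R5, 200 → R5=200
SUB R3, 3 → R3=3-3=0
LOAD R3, [R5] → R3=M[200]=30
AND R1, R3 → R1=9&30=8
ADD R5, 4 → R5=200+4=204
ADD R0, 2 → R0=4+2=6
CMP R0, 18  (cmp 6,18)
JNZ start: taken
SUB R3, 3 → R3=30-3=27
LOAD R3, [R5] → R3=M[204]=11
AND R1, R3 → R1=8&11=8
ADD R5, 4 → R5=204+4=208
ADD R0, 2 → R0=6+2=8
CMP R0, 18  (cmp 8,18)
JNZ start: taken
SUB R3, 3 → R3=11-3=8
LOAD R3, [R5] → R3=M[208]=23
AND R1, R3 → R1=8&23=0
ADD R5, 4 → R5=208+4=212
ADD R0, 2 → R0=8+2=10
CMP R0, 18  (cmp 10,18)
JNZ start: taken
SUB R3, 3 → R3=23-3=20
LOAD R3, [R5] → R3=M[212]=14
AND R1, R3 → R1=0&14=0
ADD R5, 4 → R5=212+4=216
ADD R0, 2 → R0=10+2=12
CMP R0, 18  (cmp 12,18)
JNZ start: taken
SUB R3, 3 → R3=14-3=11
LOAD R3, [R5] → R3=M[216]=13
AND R1, R3 → R1=0&13=0
ADD R5, 4 → R5=216+4=220
ADD R0, 2 → R0=12+2=14
CMP R0, 18  (cmp 14,18)
JNZ start: taken
SUB R3, 3 → R3=13-3=10
LOAD R3, [R5] → R3=M[220]=4
AND R1, R3 → R1=0&4=0
ADD R5, 4 → R5=220+4=224
ADD R0, 2 → R0=14+2=16
CMP R0, 18  (cmp 16,18)
JNZ start: taken
SUB R3, 3 → R3=4-3=1
LOAD R3, [R5] → R3=M[224]=29
AND R1, R3 → R1=0&29=0
ADD R5, 4 → R5=224+4=228
ADD R0, 2 → R0=16+2=18
CMP R0, 18  (cmp 18,18)
JNZ start: not taken
XOR R1, 14 → R1=0^14=14
STORE R1, [224] → M[224]=14
halt.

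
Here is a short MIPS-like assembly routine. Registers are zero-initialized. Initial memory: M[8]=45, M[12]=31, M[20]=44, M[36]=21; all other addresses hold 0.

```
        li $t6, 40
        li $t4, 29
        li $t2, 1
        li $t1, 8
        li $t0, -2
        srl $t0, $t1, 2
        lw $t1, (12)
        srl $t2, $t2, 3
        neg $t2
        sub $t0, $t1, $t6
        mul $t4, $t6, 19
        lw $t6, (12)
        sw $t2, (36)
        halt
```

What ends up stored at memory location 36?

0

after li $t6, 40: $t6=40
after li $t4, 29: $t4=29
after li $t2, 1: $t2=1
after li $t1, 8: $t1=8
after li $t0, -2: $t0=-2
after srl $t0, $t1, 2: $t0=8>>2=2
after lw $t1, (12): $t1=M[12]=31
after srl $t2, $t2, 3: $t2=1>>3=0
after neg $t2: $t2=-(0)=0
after sub $t0, $t1, $t6: $t0=31-40=-9
after mul $t4, $t6, 19: $t4=40*19=760
after lw $t6, (12): $t6=M[12]=31
sw $t2, (36) → M[36]=0
halt.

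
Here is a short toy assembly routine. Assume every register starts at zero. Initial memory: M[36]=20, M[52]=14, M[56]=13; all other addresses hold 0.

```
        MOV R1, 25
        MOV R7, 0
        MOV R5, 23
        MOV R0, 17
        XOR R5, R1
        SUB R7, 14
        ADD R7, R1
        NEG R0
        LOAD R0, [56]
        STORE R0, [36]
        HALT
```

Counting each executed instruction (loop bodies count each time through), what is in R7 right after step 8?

R1=25
R7=0
R5=23
R0=17
R5=23^25=14
R7=0-14=-14
R7=(-14)+25=11
R0=-(17)=-17
After step 8: R7 = 11.

11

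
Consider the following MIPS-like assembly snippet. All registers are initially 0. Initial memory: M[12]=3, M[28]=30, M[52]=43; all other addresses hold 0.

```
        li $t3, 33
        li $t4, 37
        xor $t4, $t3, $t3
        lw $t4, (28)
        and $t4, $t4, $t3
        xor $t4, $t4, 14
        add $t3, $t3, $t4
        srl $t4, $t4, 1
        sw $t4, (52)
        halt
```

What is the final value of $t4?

7

$t3=33
$t4=37
$t4=33^33=0
$t4=M[28]=30
$t4=30&33=0
$t4=0^14=14
$t3=33+14=47
$t4=14>>1=7
sw $t4, (52) → M[52]=7
halt.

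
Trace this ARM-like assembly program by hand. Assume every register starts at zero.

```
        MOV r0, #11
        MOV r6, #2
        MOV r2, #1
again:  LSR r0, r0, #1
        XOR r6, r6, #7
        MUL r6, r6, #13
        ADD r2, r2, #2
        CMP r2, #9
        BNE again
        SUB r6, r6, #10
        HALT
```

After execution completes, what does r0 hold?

0

MOV r0, #11 → r0=11
MOV r6, #2 → r6=2
MOV r2, #1 → r2=1
LSR r0, r0, #1 → r0=11>>1=5
XOR r6, r6, #7 → r6=2^7=5
MUL r6, r6, #13 → r6=5*13=65
ADD r2, r2, #2 → r2=1+2=3
CMP r2, #9  (cmp 3,9)
BNE again: taken
LSR r0, r0, #1 → r0=5>>1=2
XOR r6, r6, #7 → r6=65^7=70
MUL r6, r6, #13 → r6=70*13=910
ADD r2, r2, #2 → r2=3+2=5
CMP r2, #9  (cmp 5,9)
BNE again: taken
LSR r0, r0, #1 → r0=2>>1=1
XOR r6, r6, #7 → r6=910^7=905
MUL r6, r6, #13 → r6=905*13=11765
ADD r2, r2, #2 → r2=5+2=7
CMP r2, #9  (cmp 7,9)
BNE again: taken
LSR r0, r0, #1 → r0=1>>1=0
XOR r6, r6, #7 → r6=11765^7=11762
MUL r6, r6, #13 → r6=11762*13=152906
ADD r2, r2, #2 → r2=7+2=9
CMP r2, #9  (cmp 9,9)
BNE again: not taken
SUB r6, r6, #10 → r6=152906-10=152896
halt.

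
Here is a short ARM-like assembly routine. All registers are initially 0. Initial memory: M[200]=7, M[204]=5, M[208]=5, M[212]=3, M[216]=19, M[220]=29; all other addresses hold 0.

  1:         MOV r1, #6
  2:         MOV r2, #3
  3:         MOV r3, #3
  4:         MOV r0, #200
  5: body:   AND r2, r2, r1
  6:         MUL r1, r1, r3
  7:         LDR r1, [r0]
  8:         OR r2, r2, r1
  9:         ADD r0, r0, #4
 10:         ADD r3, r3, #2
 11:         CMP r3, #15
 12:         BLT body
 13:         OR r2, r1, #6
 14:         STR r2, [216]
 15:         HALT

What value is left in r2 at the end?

r1=6
r2=3
r3=3
r0=200
r2=3&6=2
r1=6*3=18
r1=M[200]=7
r2=2|7=7
r0=200+4=204
r3=3+2=5
CMP r3, #15  (cmp 5,15)
BLT body: taken
r2=7&7=7
r1=7*5=35
r1=M[204]=5
r2=7|5=7
r0=204+4=208
r3=5+2=7
CMP r3, #15  (cmp 7,15)
BLT body: taken
r2=7&5=5
r1=5*7=35
r1=M[208]=5
r2=5|5=5
r0=208+4=212
r3=7+2=9
CMP r3, #15  (cmp 9,15)
BLT body: taken
r2=5&5=5
r1=5*9=45
r1=M[212]=3
r2=5|3=7
r0=212+4=216
r3=9+2=11
CMP r3, #15  (cmp 11,15)
BLT body: taken
r2=7&3=3
r1=3*11=33
r1=M[216]=19
r2=3|19=19
r0=216+4=220
r3=11+2=13
CMP r3, #15  (cmp 13,15)
BLT body: taken
r2=19&19=19
r1=19*13=247
r1=M[220]=29
r2=19|29=31
r0=220+4=224
r3=13+2=15
CMP r3, #15  (cmp 15,15)
BLT body: not taken
r2=29|6=31
STR r2, [216] → M[216]=31
halt.

31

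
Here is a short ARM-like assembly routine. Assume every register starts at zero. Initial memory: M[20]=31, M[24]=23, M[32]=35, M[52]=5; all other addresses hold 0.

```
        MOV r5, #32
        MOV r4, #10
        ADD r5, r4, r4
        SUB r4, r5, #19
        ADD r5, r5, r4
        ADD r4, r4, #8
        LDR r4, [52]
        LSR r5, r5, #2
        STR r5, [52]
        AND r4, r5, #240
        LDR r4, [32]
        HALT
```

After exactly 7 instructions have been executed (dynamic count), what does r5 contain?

MOV r5, #32 → r5=32
MOV r4, #10 → r4=10
ADD r5, r4, r4 → r5=10+10=20
SUB r4, r5, #19 → r4=20-19=1
ADD r5, r5, r4 → r5=20+1=21
ADD r4, r4, #8 → r4=1+8=9
LDR r4, [52] → r4=M[52]=5
After step 7: r5 = 21.

21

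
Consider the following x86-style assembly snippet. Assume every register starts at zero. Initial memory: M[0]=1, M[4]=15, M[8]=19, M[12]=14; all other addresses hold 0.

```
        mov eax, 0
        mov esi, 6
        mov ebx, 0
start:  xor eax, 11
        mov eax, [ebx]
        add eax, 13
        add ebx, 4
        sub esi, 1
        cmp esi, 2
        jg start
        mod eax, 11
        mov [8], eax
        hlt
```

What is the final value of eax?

eax=0
esi=6
ebx=0
eax=0^11=11
eax=M[0]=1
eax=1+13=14
ebx=0+4=4
esi=6-1=5
cmp esi, 2  (cmp 5,2)
jg start: taken
eax=14^11=5
eax=M[4]=15
eax=15+13=28
ebx=4+4=8
esi=5-1=4
cmp esi, 2  (cmp 4,2)
jg start: taken
eax=28^11=23
eax=M[8]=19
eax=19+13=32
ebx=8+4=12
esi=4-1=3
cmp esi, 2  (cmp 3,2)
jg start: taken
eax=32^11=43
eax=M[12]=14
eax=14+13=27
ebx=12+4=16
esi=3-1=2
cmp esi, 2  (cmp 2,2)
jg start: not taken
eax=27%11=5
mov [8], eax → M[8]=5
halt.

5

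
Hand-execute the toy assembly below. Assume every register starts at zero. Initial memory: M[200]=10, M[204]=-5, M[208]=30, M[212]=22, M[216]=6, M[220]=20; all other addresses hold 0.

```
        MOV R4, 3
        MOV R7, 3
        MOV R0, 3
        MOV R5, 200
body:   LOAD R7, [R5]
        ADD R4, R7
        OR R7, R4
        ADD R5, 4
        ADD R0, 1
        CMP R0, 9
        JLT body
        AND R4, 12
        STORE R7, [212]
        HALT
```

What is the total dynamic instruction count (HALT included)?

49

R4=3
R7=3
R0=3
R5=200
R7=M[200]=10
R4=3+10=13
R7=10|13=15
R5=200+4=204
R0=3+1=4
CMP R0, 9  (cmp 4,9)
JLT body: taken
R7=M[204]=-5
R4=13+(-5)=8
R7=(-5)|8=-5
R5=204+4=208
R0=4+1=5
CMP R0, 9  (cmp 5,9)
JLT body: taken
R7=M[208]=30
R4=8+30=38
R7=30|38=62
R5=208+4=212
R0=5+1=6
CMP R0, 9  (cmp 6,9)
JLT body: taken
R7=M[212]=22
R4=38+22=60
R7=22|60=62
R5=212+4=216
R0=6+1=7
CMP R0, 9  (cmp 7,9)
JLT body: taken
R7=M[216]=6
R4=60+6=66
R7=6|66=70
R5=216+4=220
R0=7+1=8
CMP R0, 9  (cmp 8,9)
JLT body: taken
R7=M[220]=20
R4=66+20=86
R7=20|86=86
R5=220+4=224
R0=8+1=9
CMP R0, 9  (cmp 9,9)
JLT body: not taken
R4=86&12=4
STORE R7, [212] → M[212]=86
halt.
Total executed instructions: 49.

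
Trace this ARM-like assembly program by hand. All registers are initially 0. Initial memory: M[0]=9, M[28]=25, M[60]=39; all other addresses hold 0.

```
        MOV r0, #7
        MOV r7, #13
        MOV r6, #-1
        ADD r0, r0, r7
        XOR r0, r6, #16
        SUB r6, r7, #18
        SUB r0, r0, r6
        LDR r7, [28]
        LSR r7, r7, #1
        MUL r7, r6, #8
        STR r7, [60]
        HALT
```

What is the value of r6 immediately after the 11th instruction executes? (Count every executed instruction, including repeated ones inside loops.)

-5

MOV r0, #7 → r0=7
MOV r7, #13 → r7=13
MOV r6, #-1 → r6=-1
ADD r0, r0, r7 → r0=7+13=20
XOR r0, r6, #16 → r0=(-1)^16=-17
SUB r6, r7, #18 → r6=13-18=-5
SUB r0, r0, r6 → r0=(-17)-(-5)=-12
LDR r7, [28] → r7=M[28]=25
LSR r7, r7, #1 → r7=25>>1=12
MUL r7, r6, #8 → r7=(-5)*8=-40
STR r7, [60] → M[60]=-40
After step 11: r6 = -5.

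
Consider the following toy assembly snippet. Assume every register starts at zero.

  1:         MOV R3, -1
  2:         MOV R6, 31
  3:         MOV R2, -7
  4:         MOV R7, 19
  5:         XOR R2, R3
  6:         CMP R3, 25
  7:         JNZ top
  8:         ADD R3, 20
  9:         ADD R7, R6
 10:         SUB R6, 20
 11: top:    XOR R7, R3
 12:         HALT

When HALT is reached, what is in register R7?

-20

after MOV R3, -1: R3=-1
after MOV R6, 31: R6=31
after MOV R2, -7: R2=-7
after MOV R7, 19: R7=19
after XOR R2, R3: R2=(-7)^(-1)=6
CMP R3, 25  (cmp -1,25)
JNZ top: taken
after XOR R7, R3: R7=19^(-1)=-20
halt.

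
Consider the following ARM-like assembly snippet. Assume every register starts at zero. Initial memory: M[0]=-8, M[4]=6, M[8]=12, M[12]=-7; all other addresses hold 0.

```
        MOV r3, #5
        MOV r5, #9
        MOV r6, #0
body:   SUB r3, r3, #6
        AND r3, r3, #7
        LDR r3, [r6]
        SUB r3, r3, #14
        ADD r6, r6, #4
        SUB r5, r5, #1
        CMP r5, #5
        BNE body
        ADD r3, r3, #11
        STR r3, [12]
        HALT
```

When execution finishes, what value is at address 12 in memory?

-10

after MOV r3, #5: r3=5
after MOV r5, #9: r5=9
after MOV r6, #0: r6=0
after SUB r3, r3, #6: r3=5-6=-1
after AND r3, r3, #7: r3=(-1)&7=7
after LDR r3, [r6]: r3=M[0]=-8
after SUB r3, r3, #14: r3=(-8)-14=-22
after ADD r6, r6, #4: r6=0+4=4
after SUB r5, r5, #1: r5=9-1=8
CMP r5, #5  (cmp 8,5)
BNE body: taken
after SUB r3, r3, #6: r3=(-22)-6=-28
after AND r3, r3, #7: r3=(-28)&7=4
after LDR r3, [r6]: r3=M[4]=6
after SUB r3, r3, #14: r3=6-14=-8
after ADD r6, r6, #4: r6=4+4=8
after SUB r5, r5, #1: r5=8-1=7
CMP r5, #5  (cmp 7,5)
BNE body: taken
after SUB r3, r3, #6: r3=(-8)-6=-14
after AND r3, r3, #7: r3=(-14)&7=2
after LDR r3, [r6]: r3=M[8]=12
after SUB r3, r3, #14: r3=12-14=-2
after ADD r6, r6, #4: r6=8+4=12
after SUB r5, r5, #1: r5=7-1=6
CMP r5, #5  (cmp 6,5)
BNE body: taken
after SUB r3, r3, #6: r3=(-2)-6=-8
after AND r3, r3, #7: r3=(-8)&7=0
after LDR r3, [r6]: r3=M[12]=-7
after SUB r3, r3, #14: r3=(-7)-14=-21
after ADD r6, r6, #4: r6=12+4=16
after SUB r5, r5, #1: r5=6-1=5
CMP r5, #5  (cmp 5,5)
BNE body: not taken
after ADD r3, r3, #11: r3=(-21)+11=-10
STR r3, [12] → M[12]=-10
halt.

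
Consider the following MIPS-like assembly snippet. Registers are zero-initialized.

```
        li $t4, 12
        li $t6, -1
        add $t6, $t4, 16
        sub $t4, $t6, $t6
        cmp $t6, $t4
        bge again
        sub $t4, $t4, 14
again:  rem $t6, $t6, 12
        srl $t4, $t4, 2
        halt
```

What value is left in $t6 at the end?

4

$t4=12
$t6=-1
$t6=12+16=28
$t4=28-28=0
cmp $t6, $t4  (cmp 28,0)
bge again: taken
$t6=28%12=4
$t4=0>>2=0
halt.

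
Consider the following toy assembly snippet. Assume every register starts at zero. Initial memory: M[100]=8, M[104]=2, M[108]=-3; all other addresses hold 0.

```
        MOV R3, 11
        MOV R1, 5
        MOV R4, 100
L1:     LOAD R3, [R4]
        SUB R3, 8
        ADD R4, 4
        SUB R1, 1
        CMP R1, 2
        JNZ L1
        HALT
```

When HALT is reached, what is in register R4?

112

MOV R3, 11 → R3=11
MOV R1, 5 → R1=5
MOV R4, 100 → R4=100
LOAD R3, [R4] → R3=M[100]=8
SUB R3, 8 → R3=8-8=0
ADD R4, 4 → R4=100+4=104
SUB R1, 1 → R1=5-1=4
CMP R1, 2  (cmp 4,2)
JNZ L1: taken
LOAD R3, [R4] → R3=M[104]=2
SUB R3, 8 → R3=2-8=-6
ADD R4, 4 → R4=104+4=108
SUB R1, 1 → R1=4-1=3
CMP R1, 2  (cmp 3,2)
JNZ L1: taken
LOAD R3, [R4] → R3=M[108]=-3
SUB R3, 8 → R3=(-3)-8=-11
ADD R4, 4 → R4=108+4=112
SUB R1, 1 → R1=3-1=2
CMP R1, 2  (cmp 2,2)
JNZ L1: not taken
halt.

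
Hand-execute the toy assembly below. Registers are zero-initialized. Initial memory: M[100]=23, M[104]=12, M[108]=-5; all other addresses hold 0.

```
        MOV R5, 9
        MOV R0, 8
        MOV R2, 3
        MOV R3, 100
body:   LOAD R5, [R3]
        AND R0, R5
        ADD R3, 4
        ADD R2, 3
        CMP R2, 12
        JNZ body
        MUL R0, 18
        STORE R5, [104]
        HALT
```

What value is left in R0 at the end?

0

MOV R5, 9 → R5=9
MOV R0, 8 → R0=8
MOV R2, 3 → R2=3
MOV R3, 100 → R3=100
LOAD R5, [R3] → R5=M[100]=23
AND R0, R5 → R0=8&23=0
ADD R3, 4 → R3=100+4=104
ADD R2, 3 → R2=3+3=6
CMP R2, 12  (cmp 6,12)
JNZ body: taken
LOAD R5, [R3] → R5=M[104]=12
AND R0, R5 → R0=0&12=0
ADD R3, 4 → R3=104+4=108
ADD R2, 3 → R2=6+3=9
CMP R2, 12  (cmp 9,12)
JNZ body: taken
LOAD R5, [R3] → R5=M[108]=-5
AND R0, R5 → R0=0&(-5)=0
ADD R3, 4 → R3=108+4=112
ADD R2, 3 → R2=9+3=12
CMP R2, 12  (cmp 12,12)
JNZ body: not taken
MUL R0, 18 → R0=0*18=0
STORE R5, [104] → M[104]=-5
halt.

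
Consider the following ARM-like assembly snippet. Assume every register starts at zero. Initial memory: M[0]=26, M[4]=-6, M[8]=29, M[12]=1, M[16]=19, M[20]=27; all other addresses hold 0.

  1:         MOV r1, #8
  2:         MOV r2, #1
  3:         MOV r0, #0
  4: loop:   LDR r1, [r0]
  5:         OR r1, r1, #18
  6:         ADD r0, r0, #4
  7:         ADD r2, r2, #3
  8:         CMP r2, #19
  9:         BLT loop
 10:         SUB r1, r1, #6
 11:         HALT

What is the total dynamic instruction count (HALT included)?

r1=8
r2=1
r0=0
r1=M[0]=26
r1=26|18=26
r0=0+4=4
r2=1+3=4
CMP r2, #19  (cmp 4,19)
BLT loop: taken
r1=M[4]=-6
r1=(-6)|18=-6
r0=4+4=8
r2=4+3=7
CMP r2, #19  (cmp 7,19)
BLT loop: taken
r1=M[8]=29
r1=29|18=31
r0=8+4=12
r2=7+3=10
CMP r2, #19  (cmp 10,19)
BLT loop: taken
r1=M[12]=1
r1=1|18=19
r0=12+4=16
r2=10+3=13
CMP r2, #19  (cmp 13,19)
BLT loop: taken
r1=M[16]=19
r1=19|18=19
r0=16+4=20
r2=13+3=16
CMP r2, #19  (cmp 16,19)
BLT loop: taken
r1=M[20]=27
r1=27|18=27
r0=20+4=24
r2=16+3=19
CMP r2, #19  (cmp 19,19)
BLT loop: not taken
r1=27-6=21
halt.
Total executed instructions: 41.

41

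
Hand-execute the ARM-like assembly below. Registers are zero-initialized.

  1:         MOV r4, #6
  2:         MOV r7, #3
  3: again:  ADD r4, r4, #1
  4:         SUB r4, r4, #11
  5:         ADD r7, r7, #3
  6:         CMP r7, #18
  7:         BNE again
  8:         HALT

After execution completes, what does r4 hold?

-44

r4=6
r7=3
r4=6+1=7
r4=7-11=-4
r7=3+3=6
CMP r7, #18  (cmp 6,18)
BNE again: taken
r4=(-4)+1=-3
r4=(-3)-11=-14
r7=6+3=9
CMP r7, #18  (cmp 9,18)
BNE again: taken
r4=(-14)+1=-13
r4=(-13)-11=-24
r7=9+3=12
CMP r7, #18  (cmp 12,18)
BNE again: taken
r4=(-24)+1=-23
r4=(-23)-11=-34
r7=12+3=15
CMP r7, #18  (cmp 15,18)
BNE again: taken
r4=(-34)+1=-33
r4=(-33)-11=-44
r7=15+3=18
CMP r7, #18  (cmp 18,18)
BNE again: not taken
halt.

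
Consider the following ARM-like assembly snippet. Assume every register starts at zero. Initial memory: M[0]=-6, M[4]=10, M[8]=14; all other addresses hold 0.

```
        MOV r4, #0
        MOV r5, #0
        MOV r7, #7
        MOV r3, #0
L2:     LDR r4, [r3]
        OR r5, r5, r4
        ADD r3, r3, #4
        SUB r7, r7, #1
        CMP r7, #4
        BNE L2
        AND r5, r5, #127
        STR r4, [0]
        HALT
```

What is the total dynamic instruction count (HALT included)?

after MOV r4, #0: r4=0
after MOV r5, #0: r5=0
after MOV r7, #7: r7=7
after MOV r3, #0: r3=0
after LDR r4, [r3]: r4=M[0]=-6
after OR r5, r5, r4: r5=0|(-6)=-6
after ADD r3, r3, #4: r3=0+4=4
after SUB r7, r7, #1: r7=7-1=6
CMP r7, #4  (cmp 6,4)
BNE L2: taken
after LDR r4, [r3]: r4=M[4]=10
after OR r5, r5, r4: r5=(-6)|10=-6
after ADD r3, r3, #4: r3=4+4=8
after SUB r7, r7, #1: r7=6-1=5
CMP r7, #4  (cmp 5,4)
BNE L2: taken
after LDR r4, [r3]: r4=M[8]=14
after OR r5, r5, r4: r5=(-6)|14=-2
after ADD r3, r3, #4: r3=8+4=12
after SUB r7, r7, #1: r7=5-1=4
CMP r7, #4  (cmp 4,4)
BNE L2: not taken
after AND r5, r5, #127: r5=(-2)&127=126
STR r4, [0] → M[0]=14
halt.
Total executed instructions: 25.

25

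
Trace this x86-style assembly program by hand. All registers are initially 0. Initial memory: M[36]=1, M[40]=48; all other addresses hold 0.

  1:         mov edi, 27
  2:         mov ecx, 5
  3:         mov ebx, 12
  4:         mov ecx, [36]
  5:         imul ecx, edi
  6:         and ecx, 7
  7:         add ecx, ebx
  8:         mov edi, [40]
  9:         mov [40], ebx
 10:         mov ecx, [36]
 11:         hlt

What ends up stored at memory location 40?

after mov edi, 27: edi=27
after mov ecx, 5: ecx=5
after mov ebx, 12: ebx=12
after mov ecx, [36]: ecx=M[36]=1
after imul ecx, edi: ecx=1*27=27
after and ecx, 7: ecx=27&7=3
after add ecx, ebx: ecx=3+12=15
after mov edi, [40]: edi=M[40]=48
mov [40], ebx → M[40]=12
after mov ecx, [36]: ecx=M[36]=1
halt.

12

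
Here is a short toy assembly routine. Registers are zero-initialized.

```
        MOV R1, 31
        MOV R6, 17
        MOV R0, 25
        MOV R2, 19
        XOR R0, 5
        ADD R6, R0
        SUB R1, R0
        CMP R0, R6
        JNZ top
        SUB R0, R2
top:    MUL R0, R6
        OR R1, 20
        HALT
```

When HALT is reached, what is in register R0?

MOV R1, 31 → R1=31
MOV R6, 17 → R6=17
MOV R0, 25 → R0=25
MOV R2, 19 → R2=19
XOR R0, 5 → R0=25^5=28
ADD R6, R0 → R6=17+28=45
SUB R1, R0 → R1=31-28=3
CMP R0, R6  (cmp 28,45)
JNZ top: taken
MUL R0, R6 → R0=28*45=1260
OR R1, 20 → R1=3|20=23
halt.

1260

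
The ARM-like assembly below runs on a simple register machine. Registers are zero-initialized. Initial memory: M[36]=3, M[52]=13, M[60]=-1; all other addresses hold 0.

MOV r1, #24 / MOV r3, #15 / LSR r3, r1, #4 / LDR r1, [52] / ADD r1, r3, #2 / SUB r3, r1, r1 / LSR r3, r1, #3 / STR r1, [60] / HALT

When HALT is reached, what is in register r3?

after MOV r1, #24: r1=24
after MOV r3, #15: r3=15
after LSR r3, r1, #4: r3=24>>4=1
after LDR r1, [52]: r1=M[52]=13
after ADD r1, r3, #2: r1=1+2=3
after SUB r3, r1, r1: r3=3-3=0
after LSR r3, r1, #3: r3=3>>3=0
STR r1, [60] → M[60]=3
halt.

0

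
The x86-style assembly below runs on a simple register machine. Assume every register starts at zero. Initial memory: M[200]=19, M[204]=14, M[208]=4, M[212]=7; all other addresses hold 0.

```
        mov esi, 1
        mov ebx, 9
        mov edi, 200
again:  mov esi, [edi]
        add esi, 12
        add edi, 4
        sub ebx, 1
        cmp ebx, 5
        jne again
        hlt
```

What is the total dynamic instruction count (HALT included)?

esi=1
ebx=9
edi=200
esi=M[200]=19
esi=19+12=31
edi=200+4=204
ebx=9-1=8
cmp ebx, 5  (cmp 8,5)
jne again: taken
esi=M[204]=14
esi=14+12=26
edi=204+4=208
ebx=8-1=7
cmp ebx, 5  (cmp 7,5)
jne again: taken
esi=M[208]=4
esi=4+12=16
edi=208+4=212
ebx=7-1=6
cmp ebx, 5  (cmp 6,5)
jne again: taken
esi=M[212]=7
esi=7+12=19
edi=212+4=216
ebx=6-1=5
cmp ebx, 5  (cmp 5,5)
jne again: not taken
halt.
Total executed instructions: 28.

28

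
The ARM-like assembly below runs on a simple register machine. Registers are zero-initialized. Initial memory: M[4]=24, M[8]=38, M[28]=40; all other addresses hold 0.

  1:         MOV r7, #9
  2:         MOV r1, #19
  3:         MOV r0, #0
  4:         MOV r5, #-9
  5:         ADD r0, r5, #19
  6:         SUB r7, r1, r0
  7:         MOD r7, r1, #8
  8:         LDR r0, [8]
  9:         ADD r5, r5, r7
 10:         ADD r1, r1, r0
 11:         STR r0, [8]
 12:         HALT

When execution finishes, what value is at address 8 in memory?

MOV r7, #9 → r7=9
MOV r1, #19 → r1=19
MOV r0, #0 → r0=0
MOV r5, #-9 → r5=-9
ADD r0, r5, #19 → r0=(-9)+19=10
SUB r7, r1, r0 → r7=19-10=9
MOD r7, r1, #8 → r7=19%8=3
LDR r0, [8] → r0=M[8]=38
ADD r5, r5, r7 → r5=(-9)+3=-6
ADD r1, r1, r0 → r1=19+38=57
STR r0, [8] → M[8]=38
halt.

38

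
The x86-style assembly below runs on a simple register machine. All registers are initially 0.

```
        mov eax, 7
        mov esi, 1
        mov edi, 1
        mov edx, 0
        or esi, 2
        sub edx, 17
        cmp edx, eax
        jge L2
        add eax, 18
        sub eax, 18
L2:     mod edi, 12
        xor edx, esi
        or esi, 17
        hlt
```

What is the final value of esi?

eax=7
esi=1
edi=1
edx=0
esi=1|2=3
edx=0-17=-17
cmp edx, eax  (cmp -17,7)
jge L2: not taken
eax=7+18=25
eax=25-18=7
edi=1%12=1
edx=(-17)^3=-20
esi=3|17=19
halt.

19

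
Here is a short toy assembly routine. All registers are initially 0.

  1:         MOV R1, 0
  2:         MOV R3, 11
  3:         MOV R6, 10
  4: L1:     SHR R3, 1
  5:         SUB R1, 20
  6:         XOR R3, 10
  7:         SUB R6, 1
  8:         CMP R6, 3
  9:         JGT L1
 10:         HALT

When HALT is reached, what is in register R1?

MOV R1, 0 → R1=0
MOV R3, 11 → R3=11
MOV R6, 10 → R6=10
SHR R3, 1 → R3=11>>1=5
SUB R1, 20 → R1=0-20=-20
XOR R3, 10 → R3=5^10=15
SUB R6, 1 → R6=10-1=9
CMP R6, 3  (cmp 9,3)
JGT L1: taken
SHR R3, 1 → R3=15>>1=7
SUB R1, 20 → R1=(-20)-20=-40
XOR R3, 10 → R3=7^10=13
SUB R6, 1 → R6=9-1=8
CMP R6, 3  (cmp 8,3)
JGT L1: taken
SHR R3, 1 → R3=13>>1=6
SUB R1, 20 → R1=(-40)-20=-60
XOR R3, 10 → R3=6^10=12
SUB R6, 1 → R6=8-1=7
CMP R6, 3  (cmp 7,3)
JGT L1: taken
SHR R3, 1 → R3=12>>1=6
SUB R1, 20 → R1=(-60)-20=-80
XOR R3, 10 → R3=6^10=12
SUB R6, 1 → R6=7-1=6
CMP R6, 3  (cmp 6,3)
JGT L1: taken
SHR R3, 1 → R3=12>>1=6
SUB R1, 20 → R1=(-80)-20=-100
XOR R3, 10 → R3=6^10=12
SUB R6, 1 → R6=6-1=5
CMP R6, 3  (cmp 5,3)
JGT L1: taken
SHR R3, 1 → R3=12>>1=6
SUB R1, 20 → R1=(-100)-20=-120
XOR R3, 10 → R3=6^10=12
SUB R6, 1 → R6=5-1=4
CMP R6, 3  (cmp 4,3)
JGT L1: taken
SHR R3, 1 → R3=12>>1=6
SUB R1, 20 → R1=(-120)-20=-140
XOR R3, 10 → R3=6^10=12
SUB R6, 1 → R6=4-1=3
CMP R6, 3  (cmp 3,3)
JGT L1: not taken
halt.

-140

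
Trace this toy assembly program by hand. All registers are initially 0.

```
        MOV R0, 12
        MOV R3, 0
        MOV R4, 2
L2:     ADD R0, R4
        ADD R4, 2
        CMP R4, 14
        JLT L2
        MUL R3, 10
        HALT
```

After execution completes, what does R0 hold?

54

MOV R0, 12 → R0=12
MOV R3, 0 → R3=0
MOV R4, 2 → R4=2
ADD R0, R4 → R0=12+2=14
ADD R4, 2 → R4=2+2=4
CMP R4, 14  (cmp 4,14)
JLT L2: taken
ADD R0, R4 → R0=14+4=18
ADD R4, 2 → R4=4+2=6
CMP R4, 14  (cmp 6,14)
JLT L2: taken
ADD R0, R4 → R0=18+6=24
ADD R4, 2 → R4=6+2=8
CMP R4, 14  (cmp 8,14)
JLT L2: taken
ADD R0, R4 → R0=24+8=32
ADD R4, 2 → R4=8+2=10
CMP R4, 14  (cmp 10,14)
JLT L2: taken
ADD R0, R4 → R0=32+10=42
ADD R4, 2 → R4=10+2=12
CMP R4, 14  (cmp 12,14)
JLT L2: taken
ADD R0, R4 → R0=42+12=54
ADD R4, 2 → R4=12+2=14
CMP R4, 14  (cmp 14,14)
JLT L2: not taken
MUL R3, 10 → R3=0*10=0
halt.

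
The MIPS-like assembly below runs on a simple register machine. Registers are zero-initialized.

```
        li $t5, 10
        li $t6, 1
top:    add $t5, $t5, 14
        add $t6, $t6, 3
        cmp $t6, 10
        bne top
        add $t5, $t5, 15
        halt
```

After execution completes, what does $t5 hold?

li $t5, 10 → $t5=10
li $t6, 1 → $t6=1
add $t5, $t5, 14 → $t5=10+14=24
add $t6, $t6, 3 → $t6=1+3=4
cmp $t6, 10  (cmp 4,10)
bne top: taken
add $t5, $t5, 14 → $t5=24+14=38
add $t6, $t6, 3 → $t6=4+3=7
cmp $t6, 10  (cmp 7,10)
bne top: taken
add $t5, $t5, 14 → $t5=38+14=52
add $t6, $t6, 3 → $t6=7+3=10
cmp $t6, 10  (cmp 10,10)
bne top: not taken
add $t5, $t5, 15 → $t5=52+15=67
halt.

67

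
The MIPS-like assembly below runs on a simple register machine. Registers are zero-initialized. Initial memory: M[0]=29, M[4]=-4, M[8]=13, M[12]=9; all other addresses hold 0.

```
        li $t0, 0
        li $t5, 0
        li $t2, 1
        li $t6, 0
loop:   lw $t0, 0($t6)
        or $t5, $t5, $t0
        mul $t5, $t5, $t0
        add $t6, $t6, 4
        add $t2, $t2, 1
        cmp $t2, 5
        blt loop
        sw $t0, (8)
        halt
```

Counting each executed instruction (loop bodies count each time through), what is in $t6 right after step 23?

li $t0, 0 → $t0=0
li $t5, 0 → $t5=0
li $t2, 1 → $t2=1
li $t6, 0 → $t6=0
lw $t0, 0($t6) → $t0=M[0]=29
or $t5, $t5, $t0 → $t5=0|29=29
mul $t5, $t5, $t0 → $t5=29*29=841
add $t6, $t6, 4 → $t6=0+4=4
add $t2, $t2, 1 → $t2=1+1=2
cmp $t2, 5  (cmp 2,5)
blt loop: taken
lw $t0, 0($t6) → $t0=M[4]=-4
or $t5, $t5, $t0 → $t5=841|(-4)=-3
mul $t5, $t5, $t0 → $t5=(-3)*(-4)=12
add $t6, $t6, 4 → $t6=4+4=8
add $t2, $t2, 1 → $t2=2+1=3
cmp $t2, 5  (cmp 3,5)
blt loop: taken
lw $t0, 0($t6) → $t0=M[8]=13
or $t5, $t5, $t0 → $t5=12|13=13
mul $t5, $t5, $t0 → $t5=13*13=169
add $t6, $t6, 4 → $t6=8+4=12
add $t2, $t2, 1 → $t2=3+1=4
After step 23: $t6 = 12.

12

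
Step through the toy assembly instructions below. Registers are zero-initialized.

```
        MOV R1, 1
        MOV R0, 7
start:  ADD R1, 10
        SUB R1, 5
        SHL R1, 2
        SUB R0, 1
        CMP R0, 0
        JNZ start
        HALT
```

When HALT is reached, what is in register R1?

125604

R1=1
R0=7
R1=1+10=11
R1=11-5=6
R1=6<<2=24
R0=7-1=6
CMP R0, 0  (cmp 6,0)
JNZ start: taken
R1=24+10=34
R1=34-5=29
R1=29<<2=116
R0=6-1=5
CMP R0, 0  (cmp 5,0)
JNZ start: taken
R1=116+10=126
R1=126-5=121
R1=121<<2=484
R0=5-1=4
CMP R0, 0  (cmp 4,0)
JNZ start: taken
R1=484+10=494
R1=494-5=489
R1=489<<2=1956
R0=4-1=3
CMP R0, 0  (cmp 3,0)
JNZ start: taken
R1=1956+10=1966
R1=1966-5=1961
R1=1961<<2=7844
R0=3-1=2
CMP R0, 0  (cmp 2,0)
JNZ start: taken
R1=7844+10=7854
R1=7854-5=7849
R1=7849<<2=31396
R0=2-1=1
CMP R0, 0  (cmp 1,0)
JNZ start: taken
R1=31396+10=31406
R1=31406-5=31401
R1=31401<<2=125604
R0=1-1=0
CMP R0, 0  (cmp 0,0)
JNZ start: not taken
halt.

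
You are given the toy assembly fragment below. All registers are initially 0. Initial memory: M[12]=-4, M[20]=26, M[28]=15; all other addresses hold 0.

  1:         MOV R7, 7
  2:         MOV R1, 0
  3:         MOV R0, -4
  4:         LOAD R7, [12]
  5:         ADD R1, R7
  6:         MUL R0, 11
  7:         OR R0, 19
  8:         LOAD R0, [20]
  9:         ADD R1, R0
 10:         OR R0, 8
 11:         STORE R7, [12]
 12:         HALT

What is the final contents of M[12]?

MOV R7, 7 → R7=7
MOV R1, 0 → R1=0
MOV R0, -4 → R0=-4
LOAD R7, [12] → R7=M[12]=-4
ADD R1, R7 → R1=0+(-4)=-4
MUL R0, 11 → R0=(-4)*11=-44
OR R0, 19 → R0=(-44)|19=-41
LOAD R0, [20] → R0=M[20]=26
ADD R1, R0 → R1=(-4)+26=22
OR R0, 8 → R0=26|8=26
STORE R7, [12] → M[12]=-4
halt.

-4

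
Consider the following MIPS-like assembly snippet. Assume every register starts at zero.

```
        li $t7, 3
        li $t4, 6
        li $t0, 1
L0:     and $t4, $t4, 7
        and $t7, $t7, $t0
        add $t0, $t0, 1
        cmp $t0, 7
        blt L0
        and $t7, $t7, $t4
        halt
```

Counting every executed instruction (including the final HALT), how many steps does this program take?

35

$t7=3
$t4=6
$t0=1
$t4=6&7=6
$t7=3&1=1
$t0=1+1=2
cmp $t0, 7  (cmp 2,7)
blt L0: taken
$t4=6&7=6
$t7=1&2=0
$t0=2+1=3
cmp $t0, 7  (cmp 3,7)
blt L0: taken
$t4=6&7=6
$t7=0&3=0
$t0=3+1=4
cmp $t0, 7  (cmp 4,7)
blt L0: taken
$t4=6&7=6
$t7=0&4=0
$t0=4+1=5
cmp $t0, 7  (cmp 5,7)
blt L0: taken
$t4=6&7=6
$t7=0&5=0
$t0=5+1=6
cmp $t0, 7  (cmp 6,7)
blt L0: taken
$t4=6&7=6
$t7=0&6=0
$t0=6+1=7
cmp $t0, 7  (cmp 7,7)
blt L0: not taken
$t7=0&6=0
halt.
Total executed instructions: 35.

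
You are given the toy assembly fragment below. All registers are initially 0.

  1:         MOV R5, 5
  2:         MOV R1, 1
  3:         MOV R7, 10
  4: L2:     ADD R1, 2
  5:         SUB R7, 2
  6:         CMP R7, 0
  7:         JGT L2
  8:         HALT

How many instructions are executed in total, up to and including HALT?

MOV R5, 5 → R5=5
MOV R1, 1 → R1=1
MOV R7, 10 → R7=10
ADD R1, 2 → R1=1+2=3
SUB R7, 2 → R7=10-2=8
CMP R7, 0  (cmp 8,0)
JGT L2: taken
ADD R1, 2 → R1=3+2=5
SUB R7, 2 → R7=8-2=6
CMP R7, 0  (cmp 6,0)
JGT L2: taken
ADD R1, 2 → R1=5+2=7
SUB R7, 2 → R7=6-2=4
CMP R7, 0  (cmp 4,0)
JGT L2: taken
ADD R1, 2 → R1=7+2=9
SUB R7, 2 → R7=4-2=2
CMP R7, 0  (cmp 2,0)
JGT L2: taken
ADD R1, 2 → R1=9+2=11
SUB R7, 2 → R7=2-2=0
CMP R7, 0  (cmp 0,0)
JGT L2: not taken
halt.
Total executed instructions: 24.

24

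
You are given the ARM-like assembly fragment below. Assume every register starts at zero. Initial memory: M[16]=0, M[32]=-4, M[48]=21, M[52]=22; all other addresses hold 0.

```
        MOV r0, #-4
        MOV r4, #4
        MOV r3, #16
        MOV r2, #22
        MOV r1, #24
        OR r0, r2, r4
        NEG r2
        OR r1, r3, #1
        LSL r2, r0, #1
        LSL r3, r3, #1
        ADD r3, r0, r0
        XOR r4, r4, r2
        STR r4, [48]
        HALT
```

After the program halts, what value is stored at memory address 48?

40

r0=-4
r4=4
r3=16
r2=22
r1=24
r0=22|4=22
r2=-(22)=-22
r1=16|1=17
r2=22<<1=44
r3=16<<1=32
r3=22+22=44
r4=4^44=40
STR r4, [48] → M[48]=40
halt.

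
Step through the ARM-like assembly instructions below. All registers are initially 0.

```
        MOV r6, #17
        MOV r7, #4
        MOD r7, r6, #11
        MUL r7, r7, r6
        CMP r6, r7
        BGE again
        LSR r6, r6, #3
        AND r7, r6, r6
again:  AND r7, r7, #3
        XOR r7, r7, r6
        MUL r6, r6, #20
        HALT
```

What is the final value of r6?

r6=17
r7=4
r7=17%11=6
r7=6*17=102
CMP r6, r7  (cmp 17,102)
BGE again: not taken
r6=17>>3=2
r7=2&2=2
r7=2&3=2
r7=2^2=0
r6=2*20=40
halt.

40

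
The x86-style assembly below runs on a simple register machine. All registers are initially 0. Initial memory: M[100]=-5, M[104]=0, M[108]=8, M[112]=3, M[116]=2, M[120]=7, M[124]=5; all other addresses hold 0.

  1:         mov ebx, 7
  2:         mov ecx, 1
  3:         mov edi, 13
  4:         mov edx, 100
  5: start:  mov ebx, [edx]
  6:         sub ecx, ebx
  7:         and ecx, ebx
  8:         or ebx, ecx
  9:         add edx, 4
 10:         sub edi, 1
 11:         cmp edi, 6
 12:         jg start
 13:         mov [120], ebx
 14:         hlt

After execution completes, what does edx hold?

after mov ebx, 7: ebx=7
after mov ecx, 1: ecx=1
after mov edi, 13: edi=13
after mov edx, 100: edx=100
after mov ebx, [edx]: ebx=M[100]=-5
after sub ecx, ebx: ecx=1-(-5)=6
after and ecx, ebx: ecx=6&(-5)=2
after or ebx, ecx: ebx=(-5)|2=-5
after add edx, 4: edx=100+4=104
after sub edi, 1: edi=13-1=12
cmp edi, 6  (cmp 12,6)
jg start: taken
after mov ebx, [edx]: ebx=M[104]=0
after sub ecx, ebx: ecx=2-0=2
after and ecx, ebx: ecx=2&0=0
after or ebx, ecx: ebx=0|0=0
after add edx, 4: edx=104+4=108
after sub edi, 1: edi=12-1=11
cmp edi, 6  (cmp 11,6)
jg start: taken
after mov ebx, [edx]: ebx=M[108]=8
after sub ecx, ebx: ecx=0-8=-8
after and ecx, ebx: ecx=(-8)&8=8
after or ebx, ecx: ebx=8|8=8
after add edx, 4: edx=108+4=112
after sub edi, 1: edi=11-1=10
cmp edi, 6  (cmp 10,6)
jg start: taken
after mov ebx, [edx]: ebx=M[112]=3
after sub ecx, ebx: ecx=8-3=5
after and ecx, ebx: ecx=5&3=1
after or ebx, ecx: ebx=3|1=3
after add edx, 4: edx=112+4=116
after sub edi, 1: edi=10-1=9
cmp edi, 6  (cmp 9,6)
jg start: taken
after mov ebx, [edx]: ebx=M[116]=2
after sub ecx, ebx: ecx=1-2=-1
after and ecx, ebx: ecx=(-1)&2=2
after or ebx, ecx: ebx=2|2=2
after add edx, 4: edx=116+4=120
after sub edi, 1: edi=9-1=8
cmp edi, 6  (cmp 8,6)
jg start: taken
after mov ebx, [edx]: ebx=M[120]=7
after sub ecx, ebx: ecx=2-7=-5
after and ecx, ebx: ecx=(-5)&7=3
after or ebx, ecx: ebx=7|3=7
after add edx, 4: edx=120+4=124
after sub edi, 1: edi=8-1=7
cmp edi, 6  (cmp 7,6)
jg start: taken
after mov ebx, [edx]: ebx=M[124]=5
after sub ecx, ebx: ecx=3-5=-2
after and ecx, ebx: ecx=(-2)&5=4
after or ebx, ecx: ebx=5|4=5
after add edx, 4: edx=124+4=128
after sub edi, 1: edi=7-1=6
cmp edi, 6  (cmp 6,6)
jg start: not taken
mov [120], ebx → M[120]=5
halt.

128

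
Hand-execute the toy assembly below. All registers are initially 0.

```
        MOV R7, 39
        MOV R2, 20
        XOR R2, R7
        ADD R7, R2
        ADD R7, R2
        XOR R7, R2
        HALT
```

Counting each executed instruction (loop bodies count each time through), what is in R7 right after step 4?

after MOV R7, 39: R7=39
after MOV R2, 20: R2=20
after XOR R2, R7: R2=20^39=51
after ADD R7, R2: R7=39+51=90
After step 4: R7 = 90.

90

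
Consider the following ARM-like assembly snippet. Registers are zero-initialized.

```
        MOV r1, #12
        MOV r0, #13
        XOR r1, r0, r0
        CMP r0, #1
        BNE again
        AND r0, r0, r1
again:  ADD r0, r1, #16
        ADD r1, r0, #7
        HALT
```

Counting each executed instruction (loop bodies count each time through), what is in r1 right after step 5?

0

MOV r1, #12 → r1=12
MOV r0, #13 → r0=13
XOR r1, r0, r0 → r1=13^13=0
CMP r0, #1  (cmp 13,1)
BNE again: taken
After step 5: r1 = 0.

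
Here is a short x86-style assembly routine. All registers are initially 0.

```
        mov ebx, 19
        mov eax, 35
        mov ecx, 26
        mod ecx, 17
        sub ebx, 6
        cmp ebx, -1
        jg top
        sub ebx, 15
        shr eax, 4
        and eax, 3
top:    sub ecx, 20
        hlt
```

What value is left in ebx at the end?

13

mov ebx, 19 → ebx=19
mov eax, 35 → eax=35
mov ecx, 26 → ecx=26
mod ecx, 17 → ecx=26%17=9
sub ebx, 6 → ebx=19-6=13
cmp ebx, -1  (cmp 13,-1)
jg top: taken
sub ecx, 20 → ecx=9-20=-11
halt.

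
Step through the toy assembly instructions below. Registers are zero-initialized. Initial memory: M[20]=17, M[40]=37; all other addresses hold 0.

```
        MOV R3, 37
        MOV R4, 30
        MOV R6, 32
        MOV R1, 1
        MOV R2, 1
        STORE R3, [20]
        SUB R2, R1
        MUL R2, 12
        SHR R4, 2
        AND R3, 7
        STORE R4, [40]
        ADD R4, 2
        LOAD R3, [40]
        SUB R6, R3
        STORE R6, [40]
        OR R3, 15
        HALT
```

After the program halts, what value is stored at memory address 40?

MOV R3, 37 → R3=37
MOV R4, 30 → R4=30
MOV R6, 32 → R6=32
MOV R1, 1 → R1=1
MOV R2, 1 → R2=1
STORE R3, [20] → M[20]=37
SUB R2, R1 → R2=1-1=0
MUL R2, 12 → R2=0*12=0
SHR R4, 2 → R4=30>>2=7
AND R3, 7 → R3=37&7=5
STORE R4, [40] → M[40]=7
ADD R4, 2 → R4=7+2=9
LOAD R3, [40] → R3=M[40]=7
SUB R6, R3 → R6=32-7=25
STORE R6, [40] → M[40]=25
OR R3, 15 → R3=7|15=15
halt.

25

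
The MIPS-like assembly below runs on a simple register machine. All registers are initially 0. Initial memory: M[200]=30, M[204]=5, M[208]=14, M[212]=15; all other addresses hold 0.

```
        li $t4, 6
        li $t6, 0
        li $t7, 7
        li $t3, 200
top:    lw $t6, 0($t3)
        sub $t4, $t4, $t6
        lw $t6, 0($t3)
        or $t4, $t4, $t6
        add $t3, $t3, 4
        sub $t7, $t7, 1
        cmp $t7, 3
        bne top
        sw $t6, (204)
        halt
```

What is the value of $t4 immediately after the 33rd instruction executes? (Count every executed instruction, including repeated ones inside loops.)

-17

$t4=6
$t6=0
$t7=7
$t3=200
$t6=M[200]=30
$t4=6-30=-24
$t6=M[200]=30
$t4=(-24)|30=-2
$t3=200+4=204
$t7=7-1=6
cmp $t7, 3  (cmp 6,3)
bne top: taken
$t6=M[204]=5
$t4=(-2)-5=-7
$t6=M[204]=5
$t4=(-7)|5=-3
$t3=204+4=208
$t7=6-1=5
cmp $t7, 3  (cmp 5,3)
bne top: taken
$t6=M[208]=14
$t4=(-3)-14=-17
$t6=M[208]=14
$t4=(-17)|14=-17
$t3=208+4=212
$t7=5-1=4
cmp $t7, 3  (cmp 4,3)
bne top: taken
$t6=M[212]=15
$t4=(-17)-15=-32
$t6=M[212]=15
$t4=(-32)|15=-17
$t3=212+4=216
After step 33: $t4 = -17.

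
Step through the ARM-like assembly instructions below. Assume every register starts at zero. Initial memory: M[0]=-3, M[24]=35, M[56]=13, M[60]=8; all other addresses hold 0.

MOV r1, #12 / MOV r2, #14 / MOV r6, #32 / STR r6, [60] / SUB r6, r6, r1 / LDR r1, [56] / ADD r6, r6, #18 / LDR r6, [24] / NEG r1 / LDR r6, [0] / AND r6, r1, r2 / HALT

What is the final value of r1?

r1=12
r2=14
r6=32
STR r6, [60] → M[60]=32
r6=32-12=20
r1=M[56]=13
r6=20+18=38
r6=M[24]=35
r1=-(13)=-13
r6=M[0]=-3
r6=(-13)&14=2
halt.

-13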